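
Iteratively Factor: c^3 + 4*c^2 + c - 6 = (c + 2)*(c^2 + 2*c - 3) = (c + 2)*(c + 3)*(c - 1)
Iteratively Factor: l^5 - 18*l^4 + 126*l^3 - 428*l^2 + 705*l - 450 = (l - 3)*(l^4 - 15*l^3 + 81*l^2 - 185*l + 150) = (l - 5)*(l - 3)*(l^3 - 10*l^2 + 31*l - 30) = (l - 5)*(l - 3)*(l - 2)*(l^2 - 8*l + 15) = (l - 5)^2*(l - 3)*(l - 2)*(l - 3)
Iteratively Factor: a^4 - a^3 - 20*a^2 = (a - 5)*(a^3 + 4*a^2) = a*(a - 5)*(a^2 + 4*a) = a^2*(a - 5)*(a + 4)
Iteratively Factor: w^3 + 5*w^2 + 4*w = (w + 4)*(w^2 + w) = (w + 1)*(w + 4)*(w)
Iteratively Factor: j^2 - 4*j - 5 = (j + 1)*(j - 5)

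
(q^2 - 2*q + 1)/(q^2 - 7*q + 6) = (q - 1)/(q - 6)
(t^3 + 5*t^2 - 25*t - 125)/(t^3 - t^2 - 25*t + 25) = (t + 5)/(t - 1)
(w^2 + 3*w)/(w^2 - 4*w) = (w + 3)/(w - 4)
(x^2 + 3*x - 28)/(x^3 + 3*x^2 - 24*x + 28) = (x - 4)/(x^2 - 4*x + 4)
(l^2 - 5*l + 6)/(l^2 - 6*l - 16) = (-l^2 + 5*l - 6)/(-l^2 + 6*l + 16)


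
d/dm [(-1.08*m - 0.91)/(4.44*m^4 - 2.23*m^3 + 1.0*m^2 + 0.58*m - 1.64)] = (14.3856*m^4 + 11.3448*m^3 - 5.0079*m^2 + 1.82*m + 2.299)/(19.7136*m^8 - 19.8024*m^7 + 13.8529*m^6 + 0.6904*m^5 - 16.15*m^4 + 8.4744*m^3 - 2.9436*m^2 - 1.9024*m + 2.6896)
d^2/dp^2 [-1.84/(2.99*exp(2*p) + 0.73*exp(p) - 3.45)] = (-1.84*(5.98*exp(p) + 0.73)*(11.96*exp(p) + 1.46)*exp(p) + (22.0064*exp(p) + 1.3432)*(2.99*exp(2*p) + 0.73*exp(p) - 3.45))*exp(p)/(2.99*exp(2*p) + 0.73*exp(p) - 3.45)^3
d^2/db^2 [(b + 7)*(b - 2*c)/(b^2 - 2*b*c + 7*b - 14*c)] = 0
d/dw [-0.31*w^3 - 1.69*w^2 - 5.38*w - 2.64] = -0.93*w^2 - 3.38*w - 5.38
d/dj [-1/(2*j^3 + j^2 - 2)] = 2*j*(3*j + 1)/(2*j^3 + j^2 - 2)^2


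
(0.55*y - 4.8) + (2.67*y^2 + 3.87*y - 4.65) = 2.67*y^2 + 4.42*y - 9.45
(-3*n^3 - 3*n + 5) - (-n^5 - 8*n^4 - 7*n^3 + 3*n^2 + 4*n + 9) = n^5 + 8*n^4 + 4*n^3 - 3*n^2 - 7*n - 4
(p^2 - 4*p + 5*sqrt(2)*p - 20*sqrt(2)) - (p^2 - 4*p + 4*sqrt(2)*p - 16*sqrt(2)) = sqrt(2)*p - 4*sqrt(2)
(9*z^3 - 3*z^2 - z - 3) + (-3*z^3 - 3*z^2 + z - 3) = 6*z^3 - 6*z^2 - 6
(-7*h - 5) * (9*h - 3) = -63*h^2 - 24*h + 15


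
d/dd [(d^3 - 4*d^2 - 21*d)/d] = 2*d - 4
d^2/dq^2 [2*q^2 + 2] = 4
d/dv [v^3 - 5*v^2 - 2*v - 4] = 3*v^2 - 10*v - 2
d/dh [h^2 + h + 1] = 2*h + 1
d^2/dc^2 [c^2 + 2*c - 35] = 2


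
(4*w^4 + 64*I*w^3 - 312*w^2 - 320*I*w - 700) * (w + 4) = 4*w^5 + 16*w^4 + 64*I*w^4 - 312*w^3 + 256*I*w^3 - 1248*w^2 - 320*I*w^2 - 700*w - 1280*I*w - 2800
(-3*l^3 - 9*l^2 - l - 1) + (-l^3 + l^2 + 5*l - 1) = -4*l^3 - 8*l^2 + 4*l - 2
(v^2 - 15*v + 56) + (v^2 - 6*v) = 2*v^2 - 21*v + 56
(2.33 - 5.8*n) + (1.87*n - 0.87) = 1.46 - 3.93*n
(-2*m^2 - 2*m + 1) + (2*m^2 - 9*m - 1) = -11*m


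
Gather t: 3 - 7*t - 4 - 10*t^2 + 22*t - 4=-10*t^2 + 15*t - 5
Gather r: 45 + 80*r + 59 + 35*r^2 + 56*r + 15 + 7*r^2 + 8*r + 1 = 42*r^2 + 144*r + 120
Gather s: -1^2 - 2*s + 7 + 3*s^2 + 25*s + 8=3*s^2 + 23*s + 14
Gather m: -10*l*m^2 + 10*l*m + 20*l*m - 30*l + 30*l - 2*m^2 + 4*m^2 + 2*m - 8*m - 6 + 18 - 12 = m^2*(2 - 10*l) + m*(30*l - 6)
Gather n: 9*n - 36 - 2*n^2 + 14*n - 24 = -2*n^2 + 23*n - 60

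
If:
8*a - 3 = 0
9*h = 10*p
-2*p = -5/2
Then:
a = 3/8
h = 25/18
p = 5/4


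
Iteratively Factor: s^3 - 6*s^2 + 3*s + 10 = (s - 5)*(s^2 - s - 2) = (s - 5)*(s - 2)*(s + 1)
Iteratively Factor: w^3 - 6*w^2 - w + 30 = (w - 5)*(w^2 - w - 6) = (w - 5)*(w - 3)*(w + 2)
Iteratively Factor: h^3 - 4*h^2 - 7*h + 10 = (h + 2)*(h^2 - 6*h + 5) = (h - 1)*(h + 2)*(h - 5)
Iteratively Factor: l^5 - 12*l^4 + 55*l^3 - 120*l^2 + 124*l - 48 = (l - 2)*(l^4 - 10*l^3 + 35*l^2 - 50*l + 24) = (l - 2)^2*(l^3 - 8*l^2 + 19*l - 12) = (l - 4)*(l - 2)^2*(l^2 - 4*l + 3) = (l - 4)*(l - 3)*(l - 2)^2*(l - 1)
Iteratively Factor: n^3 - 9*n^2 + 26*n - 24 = (n - 3)*(n^2 - 6*n + 8) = (n - 4)*(n - 3)*(n - 2)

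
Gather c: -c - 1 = -c - 1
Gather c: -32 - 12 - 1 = -45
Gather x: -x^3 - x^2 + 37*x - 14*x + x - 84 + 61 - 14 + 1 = -x^3 - x^2 + 24*x - 36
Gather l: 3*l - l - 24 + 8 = 2*l - 16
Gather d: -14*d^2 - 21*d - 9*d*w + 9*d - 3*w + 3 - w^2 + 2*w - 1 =-14*d^2 + d*(-9*w - 12) - w^2 - w + 2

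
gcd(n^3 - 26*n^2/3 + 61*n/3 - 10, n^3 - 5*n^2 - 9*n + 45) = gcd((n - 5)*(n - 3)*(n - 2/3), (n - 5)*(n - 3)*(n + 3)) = n^2 - 8*n + 15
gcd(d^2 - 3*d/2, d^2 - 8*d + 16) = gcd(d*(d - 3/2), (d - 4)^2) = 1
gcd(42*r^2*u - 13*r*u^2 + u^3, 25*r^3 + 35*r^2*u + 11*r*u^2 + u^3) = 1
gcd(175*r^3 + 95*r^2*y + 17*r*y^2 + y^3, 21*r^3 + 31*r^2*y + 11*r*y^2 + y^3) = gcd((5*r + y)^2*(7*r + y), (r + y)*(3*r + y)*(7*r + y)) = 7*r + y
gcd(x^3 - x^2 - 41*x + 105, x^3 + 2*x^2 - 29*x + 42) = x^2 + 4*x - 21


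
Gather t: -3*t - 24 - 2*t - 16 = -5*t - 40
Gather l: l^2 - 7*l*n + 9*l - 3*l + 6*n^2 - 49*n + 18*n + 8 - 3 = l^2 + l*(6 - 7*n) + 6*n^2 - 31*n + 5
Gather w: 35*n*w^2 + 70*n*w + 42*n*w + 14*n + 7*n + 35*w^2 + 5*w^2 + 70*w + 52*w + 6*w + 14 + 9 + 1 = 21*n + w^2*(35*n + 40) + w*(112*n + 128) + 24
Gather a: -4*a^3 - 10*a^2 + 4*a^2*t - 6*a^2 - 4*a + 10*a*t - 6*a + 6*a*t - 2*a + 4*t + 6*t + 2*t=-4*a^3 + a^2*(4*t - 16) + a*(16*t - 12) + 12*t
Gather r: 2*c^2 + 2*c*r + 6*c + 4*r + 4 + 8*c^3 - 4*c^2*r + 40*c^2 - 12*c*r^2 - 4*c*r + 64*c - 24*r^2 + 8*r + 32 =8*c^3 + 42*c^2 + 70*c + r^2*(-12*c - 24) + r*(-4*c^2 - 2*c + 12) + 36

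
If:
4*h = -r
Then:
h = -r/4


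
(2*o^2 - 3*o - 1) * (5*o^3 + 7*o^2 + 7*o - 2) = 10*o^5 - o^4 - 12*o^3 - 32*o^2 - o + 2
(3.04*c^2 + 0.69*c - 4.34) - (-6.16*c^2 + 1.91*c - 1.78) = 9.2*c^2 - 1.22*c - 2.56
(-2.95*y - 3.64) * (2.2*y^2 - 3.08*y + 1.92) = -6.49*y^3 + 1.078*y^2 + 5.5472*y - 6.9888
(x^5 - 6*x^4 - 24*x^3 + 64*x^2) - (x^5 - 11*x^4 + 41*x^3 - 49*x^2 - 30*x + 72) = 5*x^4 - 65*x^3 + 113*x^2 + 30*x - 72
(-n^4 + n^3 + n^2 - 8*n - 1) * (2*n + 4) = -2*n^5 - 2*n^4 + 6*n^3 - 12*n^2 - 34*n - 4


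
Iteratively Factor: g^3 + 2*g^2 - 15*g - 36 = (g + 3)*(g^2 - g - 12) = (g - 4)*(g + 3)*(g + 3)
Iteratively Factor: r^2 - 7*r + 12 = (r - 4)*(r - 3)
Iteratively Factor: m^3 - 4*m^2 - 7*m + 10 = (m + 2)*(m^2 - 6*m + 5) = (m - 1)*(m + 2)*(m - 5)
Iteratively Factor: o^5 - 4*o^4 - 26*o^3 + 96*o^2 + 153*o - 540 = (o + 3)*(o^4 - 7*o^3 - 5*o^2 + 111*o - 180) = (o - 3)*(o + 3)*(o^3 - 4*o^2 - 17*o + 60) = (o - 3)*(o + 3)*(o + 4)*(o^2 - 8*o + 15) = (o - 3)^2*(o + 3)*(o + 4)*(o - 5)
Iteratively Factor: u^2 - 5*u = (u - 5)*(u)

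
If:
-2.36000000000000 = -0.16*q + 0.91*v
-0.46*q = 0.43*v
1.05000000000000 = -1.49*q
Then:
No Solution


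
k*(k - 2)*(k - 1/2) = k^3 - 5*k^2/2 + k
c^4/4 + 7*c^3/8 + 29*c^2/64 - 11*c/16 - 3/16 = (c/4 + 1/2)*(c - 3/4)*(c + 1/4)*(c + 2)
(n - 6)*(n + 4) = n^2 - 2*n - 24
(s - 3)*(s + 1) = s^2 - 2*s - 3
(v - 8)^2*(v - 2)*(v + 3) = v^4 - 15*v^3 + 42*v^2 + 160*v - 384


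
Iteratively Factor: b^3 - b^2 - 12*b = (b + 3)*(b^2 - 4*b) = b*(b + 3)*(b - 4)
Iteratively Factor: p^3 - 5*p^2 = (p)*(p^2 - 5*p) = p^2*(p - 5)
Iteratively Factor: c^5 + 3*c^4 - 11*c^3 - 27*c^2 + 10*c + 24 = (c + 4)*(c^4 - c^3 - 7*c^2 + c + 6) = (c + 1)*(c + 4)*(c^3 - 2*c^2 - 5*c + 6) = (c + 1)*(c + 2)*(c + 4)*(c^2 - 4*c + 3) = (c - 1)*(c + 1)*(c + 2)*(c + 4)*(c - 3)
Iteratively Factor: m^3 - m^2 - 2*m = (m + 1)*(m^2 - 2*m) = (m - 2)*(m + 1)*(m)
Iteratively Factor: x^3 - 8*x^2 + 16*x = (x - 4)*(x^2 - 4*x) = (x - 4)^2*(x)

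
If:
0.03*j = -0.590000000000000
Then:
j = -19.67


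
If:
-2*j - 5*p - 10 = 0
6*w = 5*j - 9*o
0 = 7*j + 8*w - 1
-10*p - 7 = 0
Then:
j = -13/4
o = -545/144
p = -7/10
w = 95/32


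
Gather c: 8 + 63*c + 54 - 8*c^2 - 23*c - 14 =-8*c^2 + 40*c + 48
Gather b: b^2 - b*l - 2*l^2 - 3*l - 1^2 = b^2 - b*l - 2*l^2 - 3*l - 1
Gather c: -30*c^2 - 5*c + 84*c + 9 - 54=-30*c^2 + 79*c - 45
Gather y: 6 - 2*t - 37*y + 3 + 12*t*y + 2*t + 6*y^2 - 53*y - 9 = 6*y^2 + y*(12*t - 90)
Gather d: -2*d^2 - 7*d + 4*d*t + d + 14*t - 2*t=-2*d^2 + d*(4*t - 6) + 12*t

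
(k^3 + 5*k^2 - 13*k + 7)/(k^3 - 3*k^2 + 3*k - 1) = (k + 7)/(k - 1)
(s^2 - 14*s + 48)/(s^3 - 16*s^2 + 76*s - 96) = 1/(s - 2)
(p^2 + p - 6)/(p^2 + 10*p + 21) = (p - 2)/(p + 7)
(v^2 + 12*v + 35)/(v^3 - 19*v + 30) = (v + 7)/(v^2 - 5*v + 6)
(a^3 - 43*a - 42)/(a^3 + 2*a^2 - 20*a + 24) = (a^2 - 6*a - 7)/(a^2 - 4*a + 4)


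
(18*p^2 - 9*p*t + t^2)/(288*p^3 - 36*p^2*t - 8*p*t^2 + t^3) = (3*p - t)/(48*p^2 + 2*p*t - t^2)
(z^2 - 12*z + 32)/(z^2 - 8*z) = (z - 4)/z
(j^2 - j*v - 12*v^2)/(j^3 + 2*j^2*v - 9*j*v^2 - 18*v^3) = (-j + 4*v)/(-j^2 + j*v + 6*v^2)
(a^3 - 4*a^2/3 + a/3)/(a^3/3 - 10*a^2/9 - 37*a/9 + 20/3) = 3*a*(3*a^2 - 4*a + 1)/(3*a^3 - 10*a^2 - 37*a + 60)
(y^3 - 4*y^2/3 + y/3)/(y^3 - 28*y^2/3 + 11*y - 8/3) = y/(y - 8)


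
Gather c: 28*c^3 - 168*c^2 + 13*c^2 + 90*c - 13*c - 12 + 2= 28*c^3 - 155*c^2 + 77*c - 10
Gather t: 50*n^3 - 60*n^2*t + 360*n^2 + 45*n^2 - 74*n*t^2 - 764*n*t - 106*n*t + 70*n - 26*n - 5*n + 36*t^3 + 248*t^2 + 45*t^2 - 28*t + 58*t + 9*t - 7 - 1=50*n^3 + 405*n^2 + 39*n + 36*t^3 + t^2*(293 - 74*n) + t*(-60*n^2 - 870*n + 39) - 8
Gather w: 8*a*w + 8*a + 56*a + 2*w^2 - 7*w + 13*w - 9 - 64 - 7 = 64*a + 2*w^2 + w*(8*a + 6) - 80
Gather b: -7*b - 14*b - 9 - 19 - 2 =-21*b - 30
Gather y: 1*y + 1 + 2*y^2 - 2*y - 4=2*y^2 - y - 3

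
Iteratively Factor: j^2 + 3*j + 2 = (j + 1)*(j + 2)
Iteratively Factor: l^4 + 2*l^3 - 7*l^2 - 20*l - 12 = (l + 2)*(l^3 - 7*l - 6) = (l - 3)*(l + 2)*(l^2 + 3*l + 2) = (l - 3)*(l + 2)^2*(l + 1)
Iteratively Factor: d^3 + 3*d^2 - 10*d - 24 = (d + 2)*(d^2 + d - 12) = (d - 3)*(d + 2)*(d + 4)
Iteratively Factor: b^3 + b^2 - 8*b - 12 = (b - 3)*(b^2 + 4*b + 4) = (b - 3)*(b + 2)*(b + 2)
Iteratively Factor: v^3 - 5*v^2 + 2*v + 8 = (v - 2)*(v^2 - 3*v - 4) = (v - 4)*(v - 2)*(v + 1)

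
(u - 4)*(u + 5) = u^2 + u - 20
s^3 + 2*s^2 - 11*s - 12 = (s - 3)*(s + 1)*(s + 4)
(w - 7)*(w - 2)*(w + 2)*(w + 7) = w^4 - 53*w^2 + 196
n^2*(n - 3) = n^3 - 3*n^2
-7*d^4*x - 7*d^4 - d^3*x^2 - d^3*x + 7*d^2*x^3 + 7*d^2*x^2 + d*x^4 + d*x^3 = (-d + x)*(d + x)*(7*d + x)*(d*x + d)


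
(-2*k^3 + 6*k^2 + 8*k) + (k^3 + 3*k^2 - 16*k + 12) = -k^3 + 9*k^2 - 8*k + 12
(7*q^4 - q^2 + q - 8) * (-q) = -7*q^5 + q^3 - q^2 + 8*q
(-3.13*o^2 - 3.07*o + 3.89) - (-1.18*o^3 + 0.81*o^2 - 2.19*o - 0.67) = 1.18*o^3 - 3.94*o^2 - 0.88*o + 4.56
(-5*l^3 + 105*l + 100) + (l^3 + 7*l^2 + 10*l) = -4*l^3 + 7*l^2 + 115*l + 100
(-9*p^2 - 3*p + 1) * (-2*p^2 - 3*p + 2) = 18*p^4 + 33*p^3 - 11*p^2 - 9*p + 2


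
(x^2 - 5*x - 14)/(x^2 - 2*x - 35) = (x + 2)/(x + 5)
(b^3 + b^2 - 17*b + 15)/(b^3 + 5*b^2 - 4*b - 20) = (b^2 - 4*b + 3)/(b^2 - 4)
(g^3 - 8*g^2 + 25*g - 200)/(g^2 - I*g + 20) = (g^2 + g*(-8 + 5*I) - 40*I)/(g + 4*I)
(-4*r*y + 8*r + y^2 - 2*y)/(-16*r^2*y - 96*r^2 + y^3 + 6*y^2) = (y - 2)/(4*r*y + 24*r + y^2 + 6*y)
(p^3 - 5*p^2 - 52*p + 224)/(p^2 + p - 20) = (p^2 - p - 56)/(p + 5)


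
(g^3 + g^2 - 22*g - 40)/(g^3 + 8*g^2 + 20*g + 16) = (g - 5)/(g + 2)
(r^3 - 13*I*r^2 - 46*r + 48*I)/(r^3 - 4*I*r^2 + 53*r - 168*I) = (r - 2*I)/(r + 7*I)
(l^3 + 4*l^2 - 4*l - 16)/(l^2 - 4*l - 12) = (l^2 + 2*l - 8)/(l - 6)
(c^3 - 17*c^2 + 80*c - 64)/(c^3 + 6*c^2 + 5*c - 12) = (c^2 - 16*c + 64)/(c^2 + 7*c + 12)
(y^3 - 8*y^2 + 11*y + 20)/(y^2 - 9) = (y^3 - 8*y^2 + 11*y + 20)/(y^2 - 9)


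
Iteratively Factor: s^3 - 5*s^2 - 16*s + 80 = (s - 4)*(s^2 - s - 20) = (s - 5)*(s - 4)*(s + 4)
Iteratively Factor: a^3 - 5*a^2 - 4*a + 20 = (a - 5)*(a^2 - 4) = (a - 5)*(a + 2)*(a - 2)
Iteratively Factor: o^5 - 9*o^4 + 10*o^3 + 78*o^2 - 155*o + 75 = (o - 5)*(o^4 - 4*o^3 - 10*o^2 + 28*o - 15) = (o - 5)*(o - 1)*(o^3 - 3*o^2 - 13*o + 15) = (o - 5)*(o - 1)^2*(o^2 - 2*o - 15) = (o - 5)*(o - 1)^2*(o + 3)*(o - 5)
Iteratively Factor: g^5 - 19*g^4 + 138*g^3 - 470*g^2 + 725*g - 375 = (g - 5)*(g^4 - 14*g^3 + 68*g^2 - 130*g + 75) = (g - 5)^2*(g^3 - 9*g^2 + 23*g - 15) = (g - 5)^2*(g - 3)*(g^2 - 6*g + 5) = (g - 5)^3*(g - 3)*(g - 1)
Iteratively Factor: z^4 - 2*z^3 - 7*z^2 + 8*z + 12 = (z - 2)*(z^3 - 7*z - 6) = (z - 3)*(z - 2)*(z^2 + 3*z + 2) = (z - 3)*(z - 2)*(z + 1)*(z + 2)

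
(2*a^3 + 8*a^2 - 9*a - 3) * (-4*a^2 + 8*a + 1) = -8*a^5 - 16*a^4 + 102*a^3 - 52*a^2 - 33*a - 3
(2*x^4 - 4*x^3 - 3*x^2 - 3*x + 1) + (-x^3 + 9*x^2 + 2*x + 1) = 2*x^4 - 5*x^3 + 6*x^2 - x + 2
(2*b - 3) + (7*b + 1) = 9*b - 2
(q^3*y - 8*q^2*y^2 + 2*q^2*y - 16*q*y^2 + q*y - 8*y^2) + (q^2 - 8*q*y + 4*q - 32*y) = q^3*y - 8*q^2*y^2 + 2*q^2*y + q^2 - 16*q*y^2 - 7*q*y + 4*q - 8*y^2 - 32*y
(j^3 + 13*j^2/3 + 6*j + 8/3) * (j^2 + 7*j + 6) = j^5 + 34*j^4/3 + 127*j^3/3 + 212*j^2/3 + 164*j/3 + 16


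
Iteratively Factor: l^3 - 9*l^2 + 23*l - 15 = (l - 1)*(l^2 - 8*l + 15) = (l - 5)*(l - 1)*(l - 3)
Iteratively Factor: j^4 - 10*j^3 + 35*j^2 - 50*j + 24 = (j - 4)*(j^3 - 6*j^2 + 11*j - 6) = (j - 4)*(j - 3)*(j^2 - 3*j + 2) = (j - 4)*(j - 3)*(j - 1)*(j - 2)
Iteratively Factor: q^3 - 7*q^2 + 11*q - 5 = (q - 5)*(q^2 - 2*q + 1) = (q - 5)*(q - 1)*(q - 1)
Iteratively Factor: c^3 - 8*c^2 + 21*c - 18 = (c - 3)*(c^2 - 5*c + 6) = (c - 3)*(c - 2)*(c - 3)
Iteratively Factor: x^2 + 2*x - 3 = (x + 3)*(x - 1)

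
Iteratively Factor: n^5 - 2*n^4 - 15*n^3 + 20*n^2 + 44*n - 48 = (n - 4)*(n^4 + 2*n^3 - 7*n^2 - 8*n + 12) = (n - 4)*(n + 2)*(n^3 - 7*n + 6) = (n - 4)*(n - 2)*(n + 2)*(n^2 + 2*n - 3) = (n - 4)*(n - 2)*(n - 1)*(n + 2)*(n + 3)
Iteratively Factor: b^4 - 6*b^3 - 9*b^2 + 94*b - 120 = (b - 2)*(b^3 - 4*b^2 - 17*b + 60) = (b - 3)*(b - 2)*(b^2 - b - 20) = (b - 5)*(b - 3)*(b - 2)*(b + 4)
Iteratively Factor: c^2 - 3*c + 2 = (c - 2)*(c - 1)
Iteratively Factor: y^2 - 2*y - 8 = (y + 2)*(y - 4)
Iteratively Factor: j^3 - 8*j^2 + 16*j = (j)*(j^2 - 8*j + 16) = j*(j - 4)*(j - 4)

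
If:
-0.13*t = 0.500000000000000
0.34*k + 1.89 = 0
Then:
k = -5.56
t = -3.85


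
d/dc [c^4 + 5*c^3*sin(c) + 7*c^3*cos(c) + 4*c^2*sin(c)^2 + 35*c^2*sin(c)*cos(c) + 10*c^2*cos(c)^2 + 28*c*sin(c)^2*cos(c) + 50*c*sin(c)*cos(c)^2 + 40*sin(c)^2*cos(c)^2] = -7*c^3*sin(c) + 5*c^3*cos(c) + 4*c^3 + 15*c^2*sin(c) - 6*c^2*sin(2*c) + 21*c^2*cos(c) + 35*c^2*cos(2*c) - 7*c*sin(c) + 35*c*sin(2*c) + 21*c*sin(3*c) + 25*c*cos(c)/2 + 6*c*cos(2*c) + 75*c*cos(3*c)/2 + 14*c + 25*sin(c)/2 + 25*sin(3*c)/2 + 20*sin(4*c) + 7*cos(c) - 7*cos(3*c)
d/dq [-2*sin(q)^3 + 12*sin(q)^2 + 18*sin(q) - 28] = 6*(4*sin(q) + cos(q)^2 + 2)*cos(q)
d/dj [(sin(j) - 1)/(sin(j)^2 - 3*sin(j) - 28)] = (2*sin(j) + cos(j)^2 - 32)*cos(j)/((sin(j) - 7)^2*(sin(j) + 4)^2)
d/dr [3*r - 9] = 3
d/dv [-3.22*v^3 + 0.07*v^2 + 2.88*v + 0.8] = -9.66*v^2 + 0.14*v + 2.88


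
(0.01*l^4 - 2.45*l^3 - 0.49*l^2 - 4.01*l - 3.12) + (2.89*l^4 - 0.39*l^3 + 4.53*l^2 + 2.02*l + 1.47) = 2.9*l^4 - 2.84*l^3 + 4.04*l^2 - 1.99*l - 1.65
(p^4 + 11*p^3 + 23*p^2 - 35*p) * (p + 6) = p^5 + 17*p^4 + 89*p^3 + 103*p^2 - 210*p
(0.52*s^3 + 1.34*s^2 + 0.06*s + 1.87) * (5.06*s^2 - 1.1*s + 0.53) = 2.6312*s^5 + 6.2084*s^4 - 0.8948*s^3 + 10.1064*s^2 - 2.0252*s + 0.9911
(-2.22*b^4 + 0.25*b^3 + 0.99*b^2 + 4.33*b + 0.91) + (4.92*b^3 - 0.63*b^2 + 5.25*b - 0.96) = -2.22*b^4 + 5.17*b^3 + 0.36*b^2 + 9.58*b - 0.0499999999999999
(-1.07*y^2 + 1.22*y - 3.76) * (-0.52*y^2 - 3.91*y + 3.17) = 0.5564*y^4 + 3.5493*y^3 - 6.2069*y^2 + 18.569*y - 11.9192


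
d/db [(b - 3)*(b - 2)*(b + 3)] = 3*b^2 - 4*b - 9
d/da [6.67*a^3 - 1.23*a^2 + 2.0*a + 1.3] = 20.01*a^2 - 2.46*a + 2.0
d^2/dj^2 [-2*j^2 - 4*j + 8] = -4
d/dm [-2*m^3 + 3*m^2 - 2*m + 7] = -6*m^2 + 6*m - 2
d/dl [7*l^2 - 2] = 14*l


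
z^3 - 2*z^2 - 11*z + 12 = (z - 4)*(z - 1)*(z + 3)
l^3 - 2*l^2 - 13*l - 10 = (l - 5)*(l + 1)*(l + 2)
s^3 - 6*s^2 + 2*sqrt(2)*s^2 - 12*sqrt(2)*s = s*(s - 6)*(s + 2*sqrt(2))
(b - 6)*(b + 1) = b^2 - 5*b - 6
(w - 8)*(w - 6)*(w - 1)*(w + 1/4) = w^4 - 59*w^3/4 + 233*w^2/4 - 65*w/2 - 12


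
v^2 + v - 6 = (v - 2)*(v + 3)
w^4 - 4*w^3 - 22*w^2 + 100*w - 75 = (w - 5)*(w - 3)*(w - 1)*(w + 5)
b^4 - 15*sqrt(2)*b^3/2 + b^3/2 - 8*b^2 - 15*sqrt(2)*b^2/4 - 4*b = b*(b + 1/2)*(b - 8*sqrt(2))*(b + sqrt(2)/2)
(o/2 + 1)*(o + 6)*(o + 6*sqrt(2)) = o^3/2 + 4*o^2 + 3*sqrt(2)*o^2 + 6*o + 24*sqrt(2)*o + 36*sqrt(2)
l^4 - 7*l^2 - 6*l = l*(l - 3)*(l + 1)*(l + 2)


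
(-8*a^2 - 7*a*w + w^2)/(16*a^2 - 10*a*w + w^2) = (a + w)/(-2*a + w)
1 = 1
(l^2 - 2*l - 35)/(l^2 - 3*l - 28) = (l + 5)/(l + 4)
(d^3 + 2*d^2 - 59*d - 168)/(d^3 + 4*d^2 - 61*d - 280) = (d + 3)/(d + 5)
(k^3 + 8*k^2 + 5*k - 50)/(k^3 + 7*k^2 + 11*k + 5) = (k^2 + 3*k - 10)/(k^2 + 2*k + 1)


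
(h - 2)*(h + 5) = h^2 + 3*h - 10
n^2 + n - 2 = (n - 1)*(n + 2)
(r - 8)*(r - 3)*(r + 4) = r^3 - 7*r^2 - 20*r + 96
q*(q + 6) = q^2 + 6*q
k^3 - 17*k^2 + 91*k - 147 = (k - 7)^2*(k - 3)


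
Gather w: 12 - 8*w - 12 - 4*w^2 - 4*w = -4*w^2 - 12*w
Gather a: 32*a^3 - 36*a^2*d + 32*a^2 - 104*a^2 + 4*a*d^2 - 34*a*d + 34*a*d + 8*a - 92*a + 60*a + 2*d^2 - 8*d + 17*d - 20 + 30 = 32*a^3 + a^2*(-36*d - 72) + a*(4*d^2 - 24) + 2*d^2 + 9*d + 10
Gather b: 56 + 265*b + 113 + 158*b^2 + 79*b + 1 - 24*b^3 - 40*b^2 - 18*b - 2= -24*b^3 + 118*b^2 + 326*b + 168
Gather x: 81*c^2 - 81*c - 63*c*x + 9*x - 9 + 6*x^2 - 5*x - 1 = 81*c^2 - 81*c + 6*x^2 + x*(4 - 63*c) - 10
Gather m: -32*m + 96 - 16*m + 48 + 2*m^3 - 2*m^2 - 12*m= 2*m^3 - 2*m^2 - 60*m + 144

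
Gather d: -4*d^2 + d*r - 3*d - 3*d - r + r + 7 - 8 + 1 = -4*d^2 + d*(r - 6)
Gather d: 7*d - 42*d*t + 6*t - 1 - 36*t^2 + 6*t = d*(7 - 42*t) - 36*t^2 + 12*t - 1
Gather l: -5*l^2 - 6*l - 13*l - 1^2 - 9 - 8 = -5*l^2 - 19*l - 18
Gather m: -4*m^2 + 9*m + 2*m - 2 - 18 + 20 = -4*m^2 + 11*m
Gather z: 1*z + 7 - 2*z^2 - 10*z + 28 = -2*z^2 - 9*z + 35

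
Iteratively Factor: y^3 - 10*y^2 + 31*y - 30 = (y - 2)*(y^2 - 8*y + 15) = (y - 3)*(y - 2)*(y - 5)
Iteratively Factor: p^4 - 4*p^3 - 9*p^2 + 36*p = (p - 3)*(p^3 - p^2 - 12*p) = (p - 3)*(p + 3)*(p^2 - 4*p) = p*(p - 3)*(p + 3)*(p - 4)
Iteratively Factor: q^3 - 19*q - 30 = (q + 2)*(q^2 - 2*q - 15) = (q - 5)*(q + 2)*(q + 3)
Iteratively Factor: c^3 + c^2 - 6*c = (c + 3)*(c^2 - 2*c) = c*(c + 3)*(c - 2)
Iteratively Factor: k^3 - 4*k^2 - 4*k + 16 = (k - 4)*(k^2 - 4) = (k - 4)*(k - 2)*(k + 2)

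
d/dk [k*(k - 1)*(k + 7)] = 3*k^2 + 12*k - 7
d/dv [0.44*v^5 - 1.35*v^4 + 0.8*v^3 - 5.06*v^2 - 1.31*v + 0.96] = 2.2*v^4 - 5.4*v^3 + 2.4*v^2 - 10.12*v - 1.31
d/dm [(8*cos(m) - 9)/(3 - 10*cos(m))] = 66*sin(m)/(10*cos(m) - 3)^2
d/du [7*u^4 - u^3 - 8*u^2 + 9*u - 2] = 28*u^3 - 3*u^2 - 16*u + 9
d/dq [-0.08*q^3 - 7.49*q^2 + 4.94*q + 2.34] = -0.24*q^2 - 14.98*q + 4.94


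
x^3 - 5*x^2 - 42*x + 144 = (x - 8)*(x - 3)*(x + 6)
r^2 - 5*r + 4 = (r - 4)*(r - 1)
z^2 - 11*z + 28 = (z - 7)*(z - 4)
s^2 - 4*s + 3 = (s - 3)*(s - 1)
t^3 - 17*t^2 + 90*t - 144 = (t - 8)*(t - 6)*(t - 3)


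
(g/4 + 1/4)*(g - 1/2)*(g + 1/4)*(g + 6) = g^4/4 + 27*g^3/16 + 33*g^2/32 - 19*g/32 - 3/16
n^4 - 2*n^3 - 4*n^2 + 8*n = n*(n - 2)^2*(n + 2)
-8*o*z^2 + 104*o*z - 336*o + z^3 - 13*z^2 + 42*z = (-8*o + z)*(z - 7)*(z - 6)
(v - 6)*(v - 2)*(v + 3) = v^3 - 5*v^2 - 12*v + 36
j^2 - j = j*(j - 1)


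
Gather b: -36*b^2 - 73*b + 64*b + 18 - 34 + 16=-36*b^2 - 9*b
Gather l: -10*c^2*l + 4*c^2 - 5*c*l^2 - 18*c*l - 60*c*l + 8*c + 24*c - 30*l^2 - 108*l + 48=4*c^2 + 32*c + l^2*(-5*c - 30) + l*(-10*c^2 - 78*c - 108) + 48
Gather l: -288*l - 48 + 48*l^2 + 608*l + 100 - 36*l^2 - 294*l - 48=12*l^2 + 26*l + 4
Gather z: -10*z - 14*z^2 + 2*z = -14*z^2 - 8*z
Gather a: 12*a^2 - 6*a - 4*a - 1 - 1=12*a^2 - 10*a - 2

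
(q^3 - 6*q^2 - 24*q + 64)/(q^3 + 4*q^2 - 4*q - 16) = (q - 8)/(q + 2)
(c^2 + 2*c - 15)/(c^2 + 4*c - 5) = (c - 3)/(c - 1)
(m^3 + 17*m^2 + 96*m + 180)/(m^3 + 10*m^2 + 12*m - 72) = (m + 5)/(m - 2)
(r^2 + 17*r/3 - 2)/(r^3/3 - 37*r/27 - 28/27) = 9*(-3*r^2 - 17*r + 6)/(-9*r^3 + 37*r + 28)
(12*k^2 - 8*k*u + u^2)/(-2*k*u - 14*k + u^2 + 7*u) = (-6*k + u)/(u + 7)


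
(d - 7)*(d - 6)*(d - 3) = d^3 - 16*d^2 + 81*d - 126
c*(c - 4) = c^2 - 4*c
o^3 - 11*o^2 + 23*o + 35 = (o - 7)*(o - 5)*(o + 1)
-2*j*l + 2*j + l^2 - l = (-2*j + l)*(l - 1)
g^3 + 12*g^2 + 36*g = g*(g + 6)^2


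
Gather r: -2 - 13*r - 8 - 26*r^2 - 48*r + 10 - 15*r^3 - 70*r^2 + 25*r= -15*r^3 - 96*r^2 - 36*r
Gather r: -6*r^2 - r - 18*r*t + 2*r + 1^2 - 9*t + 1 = -6*r^2 + r*(1 - 18*t) - 9*t + 2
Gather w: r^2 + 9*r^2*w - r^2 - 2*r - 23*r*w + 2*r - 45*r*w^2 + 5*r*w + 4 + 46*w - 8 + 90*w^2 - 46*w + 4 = w^2*(90 - 45*r) + w*(9*r^2 - 18*r)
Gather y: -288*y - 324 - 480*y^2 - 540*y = -480*y^2 - 828*y - 324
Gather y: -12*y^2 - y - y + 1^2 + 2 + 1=-12*y^2 - 2*y + 4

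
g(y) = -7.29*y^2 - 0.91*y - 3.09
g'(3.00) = -44.65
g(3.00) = -71.43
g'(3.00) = -44.65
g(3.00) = -71.43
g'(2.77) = -41.30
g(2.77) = -61.55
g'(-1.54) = 21.54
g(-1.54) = -18.98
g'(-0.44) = 5.51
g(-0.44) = -4.10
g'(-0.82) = 11.05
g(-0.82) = -7.25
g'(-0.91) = 12.36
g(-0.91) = -8.30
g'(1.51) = -22.93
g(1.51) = -21.09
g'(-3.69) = 52.89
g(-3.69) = -98.99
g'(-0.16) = 1.42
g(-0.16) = -3.13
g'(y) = -14.58*y - 0.91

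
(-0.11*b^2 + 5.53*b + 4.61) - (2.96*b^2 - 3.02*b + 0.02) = -3.07*b^2 + 8.55*b + 4.59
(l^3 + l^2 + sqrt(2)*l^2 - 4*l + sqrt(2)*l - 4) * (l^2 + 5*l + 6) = l^5 + sqrt(2)*l^4 + 6*l^4 + 7*l^3 + 6*sqrt(2)*l^3 - 18*l^2 + 11*sqrt(2)*l^2 - 44*l + 6*sqrt(2)*l - 24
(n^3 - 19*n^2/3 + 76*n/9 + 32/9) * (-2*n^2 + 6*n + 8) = -2*n^5 + 56*n^4/3 - 422*n^3/9 - 64*n^2/9 + 800*n/9 + 256/9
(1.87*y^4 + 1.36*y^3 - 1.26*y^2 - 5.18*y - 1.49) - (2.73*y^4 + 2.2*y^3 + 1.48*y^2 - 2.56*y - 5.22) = -0.86*y^4 - 0.84*y^3 - 2.74*y^2 - 2.62*y + 3.73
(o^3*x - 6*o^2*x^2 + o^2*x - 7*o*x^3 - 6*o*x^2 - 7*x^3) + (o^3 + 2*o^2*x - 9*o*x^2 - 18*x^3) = o^3*x + o^3 - 6*o^2*x^2 + 3*o^2*x - 7*o*x^3 - 15*o*x^2 - 25*x^3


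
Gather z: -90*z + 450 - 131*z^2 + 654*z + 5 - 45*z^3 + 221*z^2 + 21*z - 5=-45*z^3 + 90*z^2 + 585*z + 450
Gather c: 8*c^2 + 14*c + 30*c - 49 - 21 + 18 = 8*c^2 + 44*c - 52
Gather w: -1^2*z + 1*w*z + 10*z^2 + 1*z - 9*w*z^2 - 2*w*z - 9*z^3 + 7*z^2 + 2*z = w*(-9*z^2 - z) - 9*z^3 + 17*z^2 + 2*z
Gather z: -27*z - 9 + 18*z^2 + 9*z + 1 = 18*z^2 - 18*z - 8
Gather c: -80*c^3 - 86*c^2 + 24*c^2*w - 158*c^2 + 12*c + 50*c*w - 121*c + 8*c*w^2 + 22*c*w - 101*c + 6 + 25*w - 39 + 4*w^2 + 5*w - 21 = -80*c^3 + c^2*(24*w - 244) + c*(8*w^2 + 72*w - 210) + 4*w^2 + 30*w - 54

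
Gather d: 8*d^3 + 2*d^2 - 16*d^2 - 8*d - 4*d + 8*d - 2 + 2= 8*d^3 - 14*d^2 - 4*d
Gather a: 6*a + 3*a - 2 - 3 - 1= 9*a - 6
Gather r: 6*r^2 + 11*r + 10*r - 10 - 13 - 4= 6*r^2 + 21*r - 27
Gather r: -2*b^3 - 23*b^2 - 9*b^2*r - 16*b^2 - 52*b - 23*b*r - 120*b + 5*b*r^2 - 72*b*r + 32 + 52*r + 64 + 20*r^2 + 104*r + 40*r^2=-2*b^3 - 39*b^2 - 172*b + r^2*(5*b + 60) + r*(-9*b^2 - 95*b + 156) + 96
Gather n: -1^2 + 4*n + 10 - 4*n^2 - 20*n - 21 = -4*n^2 - 16*n - 12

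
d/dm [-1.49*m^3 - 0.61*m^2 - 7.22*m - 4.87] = -4.47*m^2 - 1.22*m - 7.22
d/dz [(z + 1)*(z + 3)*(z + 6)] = 3*z^2 + 20*z + 27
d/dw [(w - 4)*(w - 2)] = 2*w - 6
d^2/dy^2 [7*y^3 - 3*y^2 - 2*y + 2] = 42*y - 6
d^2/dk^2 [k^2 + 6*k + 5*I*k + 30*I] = 2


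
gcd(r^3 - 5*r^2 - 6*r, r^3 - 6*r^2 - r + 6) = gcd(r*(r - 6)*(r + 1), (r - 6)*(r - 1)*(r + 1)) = r^2 - 5*r - 6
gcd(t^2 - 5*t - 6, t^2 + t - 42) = t - 6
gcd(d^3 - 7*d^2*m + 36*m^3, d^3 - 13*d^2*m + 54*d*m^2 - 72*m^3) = d^2 - 9*d*m + 18*m^2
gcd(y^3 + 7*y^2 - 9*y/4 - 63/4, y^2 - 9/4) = y^2 - 9/4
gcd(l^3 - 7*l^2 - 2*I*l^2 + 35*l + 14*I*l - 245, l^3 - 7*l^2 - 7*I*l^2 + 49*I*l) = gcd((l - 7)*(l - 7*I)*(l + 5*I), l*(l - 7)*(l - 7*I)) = l^2 + l*(-7 - 7*I) + 49*I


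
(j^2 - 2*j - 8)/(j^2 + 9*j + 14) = (j - 4)/(j + 7)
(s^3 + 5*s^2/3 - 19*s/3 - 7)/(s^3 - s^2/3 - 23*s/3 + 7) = (s + 1)/(s - 1)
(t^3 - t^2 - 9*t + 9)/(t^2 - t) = t - 9/t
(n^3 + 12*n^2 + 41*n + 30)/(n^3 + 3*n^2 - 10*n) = (n^2 + 7*n + 6)/(n*(n - 2))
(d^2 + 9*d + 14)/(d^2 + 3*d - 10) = (d^2 + 9*d + 14)/(d^2 + 3*d - 10)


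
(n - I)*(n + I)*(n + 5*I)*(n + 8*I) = n^4 + 13*I*n^3 - 39*n^2 + 13*I*n - 40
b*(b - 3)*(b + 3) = b^3 - 9*b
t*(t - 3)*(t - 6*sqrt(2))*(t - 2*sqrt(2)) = t^4 - 8*sqrt(2)*t^3 - 3*t^3 + 24*t^2 + 24*sqrt(2)*t^2 - 72*t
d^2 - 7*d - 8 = (d - 8)*(d + 1)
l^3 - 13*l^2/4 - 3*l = l*(l - 4)*(l + 3/4)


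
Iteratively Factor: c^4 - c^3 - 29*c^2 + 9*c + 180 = (c + 4)*(c^3 - 5*c^2 - 9*c + 45) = (c - 5)*(c + 4)*(c^2 - 9) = (c - 5)*(c + 3)*(c + 4)*(c - 3)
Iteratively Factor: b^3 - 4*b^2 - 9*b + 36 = (b - 3)*(b^2 - b - 12) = (b - 3)*(b + 3)*(b - 4)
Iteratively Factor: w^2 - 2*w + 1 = (w - 1)*(w - 1)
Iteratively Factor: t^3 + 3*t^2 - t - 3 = (t - 1)*(t^2 + 4*t + 3) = (t - 1)*(t + 3)*(t + 1)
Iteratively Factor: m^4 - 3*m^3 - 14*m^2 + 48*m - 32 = (m - 4)*(m^3 + m^2 - 10*m + 8) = (m - 4)*(m - 1)*(m^2 + 2*m - 8) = (m - 4)*(m - 1)*(m + 4)*(m - 2)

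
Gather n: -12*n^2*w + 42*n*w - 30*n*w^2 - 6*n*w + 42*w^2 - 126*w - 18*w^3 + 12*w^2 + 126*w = -12*n^2*w + n*(-30*w^2 + 36*w) - 18*w^3 + 54*w^2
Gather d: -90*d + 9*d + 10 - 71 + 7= -81*d - 54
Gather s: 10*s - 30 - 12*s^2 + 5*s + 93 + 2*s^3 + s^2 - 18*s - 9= 2*s^3 - 11*s^2 - 3*s + 54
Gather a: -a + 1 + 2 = 3 - a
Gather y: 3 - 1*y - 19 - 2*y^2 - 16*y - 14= -2*y^2 - 17*y - 30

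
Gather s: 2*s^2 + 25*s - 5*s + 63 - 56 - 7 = 2*s^2 + 20*s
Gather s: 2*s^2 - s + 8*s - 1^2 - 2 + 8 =2*s^2 + 7*s + 5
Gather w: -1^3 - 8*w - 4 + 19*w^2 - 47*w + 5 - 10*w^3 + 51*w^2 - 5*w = -10*w^3 + 70*w^2 - 60*w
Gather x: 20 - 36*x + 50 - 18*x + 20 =90 - 54*x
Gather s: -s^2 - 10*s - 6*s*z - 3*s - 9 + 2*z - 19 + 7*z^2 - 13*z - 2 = -s^2 + s*(-6*z - 13) + 7*z^2 - 11*z - 30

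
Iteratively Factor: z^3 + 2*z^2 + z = (z)*(z^2 + 2*z + 1) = z*(z + 1)*(z + 1)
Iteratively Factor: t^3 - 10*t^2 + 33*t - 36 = (t - 4)*(t^2 - 6*t + 9) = (t - 4)*(t - 3)*(t - 3)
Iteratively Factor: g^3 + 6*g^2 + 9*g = (g + 3)*(g^2 + 3*g) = g*(g + 3)*(g + 3)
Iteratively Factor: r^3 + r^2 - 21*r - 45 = (r + 3)*(r^2 - 2*r - 15) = (r + 3)^2*(r - 5)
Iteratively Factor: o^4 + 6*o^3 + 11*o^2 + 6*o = (o)*(o^3 + 6*o^2 + 11*o + 6) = o*(o + 2)*(o^2 + 4*o + 3) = o*(o + 1)*(o + 2)*(o + 3)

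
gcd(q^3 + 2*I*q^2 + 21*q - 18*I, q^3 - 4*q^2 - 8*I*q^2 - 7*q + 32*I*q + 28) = q - I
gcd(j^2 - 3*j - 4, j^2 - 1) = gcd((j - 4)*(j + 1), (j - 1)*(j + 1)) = j + 1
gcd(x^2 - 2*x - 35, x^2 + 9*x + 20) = x + 5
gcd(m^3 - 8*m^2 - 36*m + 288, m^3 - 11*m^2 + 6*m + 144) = m^2 - 14*m + 48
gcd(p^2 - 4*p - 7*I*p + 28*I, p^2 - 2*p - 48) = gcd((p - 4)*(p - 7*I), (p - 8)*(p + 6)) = 1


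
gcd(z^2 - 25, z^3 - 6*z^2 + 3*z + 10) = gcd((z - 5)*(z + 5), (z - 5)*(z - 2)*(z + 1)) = z - 5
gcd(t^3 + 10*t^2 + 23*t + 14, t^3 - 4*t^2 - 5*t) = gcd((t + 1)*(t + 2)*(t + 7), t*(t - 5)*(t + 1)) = t + 1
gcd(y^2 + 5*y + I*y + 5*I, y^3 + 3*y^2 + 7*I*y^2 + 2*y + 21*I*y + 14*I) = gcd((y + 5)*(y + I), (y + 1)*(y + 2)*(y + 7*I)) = 1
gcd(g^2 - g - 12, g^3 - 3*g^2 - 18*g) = g + 3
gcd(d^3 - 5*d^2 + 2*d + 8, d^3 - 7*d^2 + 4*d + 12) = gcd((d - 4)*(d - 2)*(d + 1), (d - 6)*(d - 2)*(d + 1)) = d^2 - d - 2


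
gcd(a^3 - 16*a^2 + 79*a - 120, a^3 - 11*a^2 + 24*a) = a^2 - 11*a + 24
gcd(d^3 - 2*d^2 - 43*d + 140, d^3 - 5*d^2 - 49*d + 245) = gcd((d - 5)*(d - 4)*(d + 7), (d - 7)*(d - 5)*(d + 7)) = d^2 + 2*d - 35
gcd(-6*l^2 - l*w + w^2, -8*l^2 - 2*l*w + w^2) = 2*l + w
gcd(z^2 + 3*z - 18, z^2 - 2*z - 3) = z - 3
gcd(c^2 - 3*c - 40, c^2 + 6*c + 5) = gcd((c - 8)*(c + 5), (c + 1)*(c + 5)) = c + 5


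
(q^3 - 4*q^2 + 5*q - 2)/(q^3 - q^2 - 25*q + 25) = (q^2 - 3*q + 2)/(q^2 - 25)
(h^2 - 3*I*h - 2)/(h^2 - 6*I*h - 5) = (h - 2*I)/(h - 5*I)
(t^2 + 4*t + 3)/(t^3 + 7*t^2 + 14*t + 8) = (t + 3)/(t^2 + 6*t + 8)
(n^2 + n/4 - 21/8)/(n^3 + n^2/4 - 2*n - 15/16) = 2*(4*n + 7)/(8*n^2 + 14*n + 5)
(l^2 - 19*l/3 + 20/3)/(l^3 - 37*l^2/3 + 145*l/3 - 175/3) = (3*l - 4)/(3*l^2 - 22*l + 35)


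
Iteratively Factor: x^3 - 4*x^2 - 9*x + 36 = (x + 3)*(x^2 - 7*x + 12) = (x - 3)*(x + 3)*(x - 4)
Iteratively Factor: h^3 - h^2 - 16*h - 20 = (h + 2)*(h^2 - 3*h - 10) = (h - 5)*(h + 2)*(h + 2)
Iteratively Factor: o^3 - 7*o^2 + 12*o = (o - 3)*(o^2 - 4*o) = o*(o - 3)*(o - 4)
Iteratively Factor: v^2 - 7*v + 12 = (v - 4)*(v - 3)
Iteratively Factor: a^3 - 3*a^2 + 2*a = (a - 1)*(a^2 - 2*a) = a*(a - 1)*(a - 2)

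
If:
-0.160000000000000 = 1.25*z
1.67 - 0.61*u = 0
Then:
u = 2.74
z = -0.13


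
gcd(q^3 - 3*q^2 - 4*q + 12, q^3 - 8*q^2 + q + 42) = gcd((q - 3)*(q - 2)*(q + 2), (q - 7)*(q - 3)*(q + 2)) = q^2 - q - 6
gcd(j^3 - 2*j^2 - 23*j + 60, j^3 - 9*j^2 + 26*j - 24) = j^2 - 7*j + 12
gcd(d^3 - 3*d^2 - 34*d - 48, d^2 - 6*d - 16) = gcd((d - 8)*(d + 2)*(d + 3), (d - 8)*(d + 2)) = d^2 - 6*d - 16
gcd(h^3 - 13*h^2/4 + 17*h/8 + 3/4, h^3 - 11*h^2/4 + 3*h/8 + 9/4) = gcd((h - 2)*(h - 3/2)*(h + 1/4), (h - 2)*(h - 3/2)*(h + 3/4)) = h^2 - 7*h/2 + 3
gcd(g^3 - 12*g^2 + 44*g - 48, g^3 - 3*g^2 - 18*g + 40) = g - 2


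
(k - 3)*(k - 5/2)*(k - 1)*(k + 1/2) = k^4 - 6*k^3 + 39*k^2/4 - k - 15/4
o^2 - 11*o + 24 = (o - 8)*(o - 3)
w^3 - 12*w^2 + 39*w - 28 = (w - 7)*(w - 4)*(w - 1)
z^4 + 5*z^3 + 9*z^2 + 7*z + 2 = (z + 1)^3*(z + 2)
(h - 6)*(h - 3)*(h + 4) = h^3 - 5*h^2 - 18*h + 72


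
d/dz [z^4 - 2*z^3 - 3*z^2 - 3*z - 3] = 4*z^3 - 6*z^2 - 6*z - 3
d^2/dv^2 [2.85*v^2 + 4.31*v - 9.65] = 5.70000000000000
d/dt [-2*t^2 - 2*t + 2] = -4*t - 2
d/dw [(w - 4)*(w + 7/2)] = 2*w - 1/2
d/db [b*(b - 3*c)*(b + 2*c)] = 3*b^2 - 2*b*c - 6*c^2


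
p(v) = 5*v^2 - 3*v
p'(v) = 10*v - 3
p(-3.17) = 59.75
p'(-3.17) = -34.70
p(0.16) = -0.35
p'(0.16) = -1.40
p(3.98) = 67.26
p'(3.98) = 36.80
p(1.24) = 3.97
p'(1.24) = 9.40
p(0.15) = -0.34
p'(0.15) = -1.50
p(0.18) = -0.38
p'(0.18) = -1.20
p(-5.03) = 141.59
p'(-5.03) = -53.30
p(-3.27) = 63.27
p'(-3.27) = -35.70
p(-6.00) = 198.00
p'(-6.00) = -63.00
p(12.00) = 684.00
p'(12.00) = 117.00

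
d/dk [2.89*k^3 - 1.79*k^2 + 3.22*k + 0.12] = 8.67*k^2 - 3.58*k + 3.22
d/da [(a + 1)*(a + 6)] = 2*a + 7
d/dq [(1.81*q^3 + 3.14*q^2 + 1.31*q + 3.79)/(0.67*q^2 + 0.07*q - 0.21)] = (1.2127*q^4 + 0.2534*q^3 - 1.7982*q^2 - 6.3974*q - 0.5404)/(0.4489*q^4 + 0.0938*q^3 - 0.2765*q^2 - 0.0294*q + 0.0441)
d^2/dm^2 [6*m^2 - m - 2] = 12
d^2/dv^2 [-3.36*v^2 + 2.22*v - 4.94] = -6.72000000000000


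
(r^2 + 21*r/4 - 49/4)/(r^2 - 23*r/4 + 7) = (r + 7)/(r - 4)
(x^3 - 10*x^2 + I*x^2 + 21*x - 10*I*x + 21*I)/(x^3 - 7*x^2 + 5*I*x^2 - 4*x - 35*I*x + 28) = (x - 3)/(x + 4*I)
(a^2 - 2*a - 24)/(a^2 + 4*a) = (a - 6)/a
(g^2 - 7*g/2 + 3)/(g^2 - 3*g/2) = (g - 2)/g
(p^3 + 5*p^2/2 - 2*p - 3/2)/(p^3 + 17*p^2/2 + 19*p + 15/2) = (p - 1)/(p + 5)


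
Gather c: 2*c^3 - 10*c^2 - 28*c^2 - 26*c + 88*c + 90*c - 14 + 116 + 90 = 2*c^3 - 38*c^2 + 152*c + 192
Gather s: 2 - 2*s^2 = 2 - 2*s^2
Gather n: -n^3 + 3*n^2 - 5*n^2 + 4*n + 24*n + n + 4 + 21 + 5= -n^3 - 2*n^2 + 29*n + 30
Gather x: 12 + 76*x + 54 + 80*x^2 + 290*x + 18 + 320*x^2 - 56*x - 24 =400*x^2 + 310*x + 60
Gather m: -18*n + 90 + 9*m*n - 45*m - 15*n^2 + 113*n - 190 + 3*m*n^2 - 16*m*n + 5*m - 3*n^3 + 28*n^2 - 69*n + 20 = m*(3*n^2 - 7*n - 40) - 3*n^3 + 13*n^2 + 26*n - 80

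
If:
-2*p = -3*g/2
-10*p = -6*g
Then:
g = 0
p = 0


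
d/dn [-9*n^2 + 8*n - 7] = 8 - 18*n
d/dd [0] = 0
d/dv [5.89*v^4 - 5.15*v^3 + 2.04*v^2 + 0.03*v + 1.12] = 23.56*v^3 - 15.45*v^2 + 4.08*v + 0.03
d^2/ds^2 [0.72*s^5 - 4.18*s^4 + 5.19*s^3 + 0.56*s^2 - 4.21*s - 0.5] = 14.4*s^3 - 50.16*s^2 + 31.14*s + 1.12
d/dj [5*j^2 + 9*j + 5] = 10*j + 9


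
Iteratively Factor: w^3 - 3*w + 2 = (w - 1)*(w^2 + w - 2) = (w - 1)*(w + 2)*(w - 1)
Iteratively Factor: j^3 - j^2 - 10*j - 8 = (j + 2)*(j^2 - 3*j - 4) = (j - 4)*(j + 2)*(j + 1)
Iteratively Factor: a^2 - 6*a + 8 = (a - 2)*(a - 4)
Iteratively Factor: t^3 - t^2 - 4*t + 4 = (t - 2)*(t^2 + t - 2) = (t - 2)*(t - 1)*(t + 2)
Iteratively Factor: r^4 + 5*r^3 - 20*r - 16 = (r + 1)*(r^3 + 4*r^2 - 4*r - 16) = (r - 2)*(r + 1)*(r^2 + 6*r + 8) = (r - 2)*(r + 1)*(r + 4)*(r + 2)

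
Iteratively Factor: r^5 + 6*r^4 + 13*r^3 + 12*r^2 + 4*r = (r + 2)*(r^4 + 4*r^3 + 5*r^2 + 2*r) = (r + 1)*(r + 2)*(r^3 + 3*r^2 + 2*r) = (r + 1)*(r + 2)^2*(r^2 + r) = (r + 1)^2*(r + 2)^2*(r)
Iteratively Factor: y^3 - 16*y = (y)*(y^2 - 16) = y*(y - 4)*(y + 4)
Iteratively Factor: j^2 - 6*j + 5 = (j - 1)*(j - 5)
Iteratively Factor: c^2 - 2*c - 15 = (c + 3)*(c - 5)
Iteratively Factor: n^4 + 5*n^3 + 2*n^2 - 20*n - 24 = (n + 3)*(n^3 + 2*n^2 - 4*n - 8) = (n + 2)*(n + 3)*(n^2 - 4) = (n - 2)*(n + 2)*(n + 3)*(n + 2)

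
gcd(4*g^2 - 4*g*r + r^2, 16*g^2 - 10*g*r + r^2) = -2*g + r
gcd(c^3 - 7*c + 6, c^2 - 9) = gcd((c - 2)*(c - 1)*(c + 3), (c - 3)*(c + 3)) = c + 3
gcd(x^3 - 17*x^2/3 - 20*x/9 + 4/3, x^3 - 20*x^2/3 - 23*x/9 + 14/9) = x^2 + x/3 - 2/9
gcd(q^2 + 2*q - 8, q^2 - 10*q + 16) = q - 2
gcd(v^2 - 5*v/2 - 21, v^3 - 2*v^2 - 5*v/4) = 1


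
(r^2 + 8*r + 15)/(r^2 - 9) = (r + 5)/(r - 3)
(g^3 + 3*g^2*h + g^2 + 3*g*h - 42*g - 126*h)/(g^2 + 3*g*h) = g + 1 - 42/g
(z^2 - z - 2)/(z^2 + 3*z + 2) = (z - 2)/(z + 2)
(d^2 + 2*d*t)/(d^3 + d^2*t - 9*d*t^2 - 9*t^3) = d*(d + 2*t)/(d^3 + d^2*t - 9*d*t^2 - 9*t^3)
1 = 1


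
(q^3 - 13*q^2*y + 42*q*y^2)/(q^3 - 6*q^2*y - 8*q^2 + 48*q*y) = (q - 7*y)/(q - 8)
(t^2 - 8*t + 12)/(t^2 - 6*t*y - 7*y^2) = (-t^2 + 8*t - 12)/(-t^2 + 6*t*y + 7*y^2)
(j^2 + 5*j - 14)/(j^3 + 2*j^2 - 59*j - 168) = (j - 2)/(j^2 - 5*j - 24)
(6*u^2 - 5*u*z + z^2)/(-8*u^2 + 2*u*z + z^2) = (-3*u + z)/(4*u + z)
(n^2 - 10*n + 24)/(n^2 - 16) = (n - 6)/(n + 4)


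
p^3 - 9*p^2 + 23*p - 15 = (p - 5)*(p - 3)*(p - 1)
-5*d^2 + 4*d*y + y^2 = (-d + y)*(5*d + y)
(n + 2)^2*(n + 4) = n^3 + 8*n^2 + 20*n + 16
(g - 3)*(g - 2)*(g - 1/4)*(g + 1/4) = g^4 - 5*g^3 + 95*g^2/16 + 5*g/16 - 3/8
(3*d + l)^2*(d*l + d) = 9*d^3*l + 9*d^3 + 6*d^2*l^2 + 6*d^2*l + d*l^3 + d*l^2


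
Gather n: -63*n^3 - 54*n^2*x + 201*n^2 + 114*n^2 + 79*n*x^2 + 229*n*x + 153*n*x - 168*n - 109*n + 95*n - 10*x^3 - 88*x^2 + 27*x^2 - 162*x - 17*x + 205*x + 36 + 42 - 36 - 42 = -63*n^3 + n^2*(315 - 54*x) + n*(79*x^2 + 382*x - 182) - 10*x^3 - 61*x^2 + 26*x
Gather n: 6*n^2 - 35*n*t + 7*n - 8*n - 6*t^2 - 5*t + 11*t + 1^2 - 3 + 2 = 6*n^2 + n*(-35*t - 1) - 6*t^2 + 6*t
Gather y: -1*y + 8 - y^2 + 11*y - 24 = -y^2 + 10*y - 16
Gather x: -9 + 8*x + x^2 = x^2 + 8*x - 9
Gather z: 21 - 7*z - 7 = 14 - 7*z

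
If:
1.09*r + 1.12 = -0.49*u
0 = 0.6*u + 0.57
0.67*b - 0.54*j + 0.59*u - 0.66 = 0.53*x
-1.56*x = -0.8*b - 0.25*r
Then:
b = 1.95*x + 0.187643348623853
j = 1.43796296296296*x - 2.02736843781855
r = -0.60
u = -0.95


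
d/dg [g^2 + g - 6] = 2*g + 1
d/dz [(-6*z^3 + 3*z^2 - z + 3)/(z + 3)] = 3*(-4*z^3 - 17*z^2 + 6*z - 2)/(z^2 + 6*z + 9)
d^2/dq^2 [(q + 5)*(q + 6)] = 2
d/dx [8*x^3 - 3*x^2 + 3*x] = 24*x^2 - 6*x + 3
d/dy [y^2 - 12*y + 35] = 2*y - 12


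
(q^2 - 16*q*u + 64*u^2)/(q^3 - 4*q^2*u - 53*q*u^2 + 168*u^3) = (q - 8*u)/(q^2 + 4*q*u - 21*u^2)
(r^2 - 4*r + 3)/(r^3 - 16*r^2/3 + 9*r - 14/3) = 3*(r - 3)/(3*r^2 - 13*r + 14)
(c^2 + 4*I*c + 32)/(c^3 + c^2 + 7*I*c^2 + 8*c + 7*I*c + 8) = (c - 4*I)/(c^2 + c*(1 - I) - I)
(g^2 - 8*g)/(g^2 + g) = (g - 8)/(g + 1)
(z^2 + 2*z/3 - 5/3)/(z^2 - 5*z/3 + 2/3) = (3*z + 5)/(3*z - 2)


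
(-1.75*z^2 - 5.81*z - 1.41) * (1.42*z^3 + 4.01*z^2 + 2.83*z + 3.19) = -2.485*z^5 - 15.2677*z^4 - 30.2528*z^3 - 27.6789*z^2 - 22.5242*z - 4.4979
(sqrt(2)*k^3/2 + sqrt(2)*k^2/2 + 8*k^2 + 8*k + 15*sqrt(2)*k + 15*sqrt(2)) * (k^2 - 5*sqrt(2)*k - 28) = sqrt(2)*k^5/2 + sqrt(2)*k^4/2 + 3*k^4 - 39*sqrt(2)*k^3 + 3*k^3 - 374*k^2 - 39*sqrt(2)*k^2 - 420*sqrt(2)*k - 374*k - 420*sqrt(2)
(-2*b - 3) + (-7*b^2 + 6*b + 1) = -7*b^2 + 4*b - 2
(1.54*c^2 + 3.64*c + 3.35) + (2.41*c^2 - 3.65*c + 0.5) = 3.95*c^2 - 0.00999999999999979*c + 3.85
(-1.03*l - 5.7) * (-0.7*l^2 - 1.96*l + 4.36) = 0.721*l^3 + 6.0088*l^2 + 6.6812*l - 24.852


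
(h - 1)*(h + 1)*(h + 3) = h^3 + 3*h^2 - h - 3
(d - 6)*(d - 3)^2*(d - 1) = d^4 - 13*d^3 + 57*d^2 - 99*d + 54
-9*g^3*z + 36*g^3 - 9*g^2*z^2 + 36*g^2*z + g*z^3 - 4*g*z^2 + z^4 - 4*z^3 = (-3*g + z)*(g + z)*(3*g + z)*(z - 4)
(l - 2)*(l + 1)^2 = l^3 - 3*l - 2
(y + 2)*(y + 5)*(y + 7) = y^3 + 14*y^2 + 59*y + 70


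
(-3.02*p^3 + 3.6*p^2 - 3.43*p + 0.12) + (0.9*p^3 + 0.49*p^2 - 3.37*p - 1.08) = -2.12*p^3 + 4.09*p^2 - 6.8*p - 0.96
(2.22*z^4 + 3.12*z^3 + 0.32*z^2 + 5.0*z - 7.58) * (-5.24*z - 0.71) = -11.6328*z^5 - 17.925*z^4 - 3.892*z^3 - 26.4272*z^2 + 36.1692*z + 5.3818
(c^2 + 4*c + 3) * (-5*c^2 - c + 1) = -5*c^4 - 21*c^3 - 18*c^2 + c + 3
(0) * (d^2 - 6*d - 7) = 0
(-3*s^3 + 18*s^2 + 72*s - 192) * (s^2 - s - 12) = -3*s^5 + 21*s^4 + 90*s^3 - 480*s^2 - 672*s + 2304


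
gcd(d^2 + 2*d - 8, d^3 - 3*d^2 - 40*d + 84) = d - 2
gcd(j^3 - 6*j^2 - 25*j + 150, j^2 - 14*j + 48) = j - 6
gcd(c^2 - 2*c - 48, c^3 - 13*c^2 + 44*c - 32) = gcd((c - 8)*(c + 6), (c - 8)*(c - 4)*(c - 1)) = c - 8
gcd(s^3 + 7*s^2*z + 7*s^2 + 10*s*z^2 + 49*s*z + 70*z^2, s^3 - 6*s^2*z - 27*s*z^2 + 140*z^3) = s + 5*z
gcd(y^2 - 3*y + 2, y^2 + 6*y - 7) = y - 1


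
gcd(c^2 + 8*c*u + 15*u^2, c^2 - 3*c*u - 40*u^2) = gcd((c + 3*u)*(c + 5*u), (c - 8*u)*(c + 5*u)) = c + 5*u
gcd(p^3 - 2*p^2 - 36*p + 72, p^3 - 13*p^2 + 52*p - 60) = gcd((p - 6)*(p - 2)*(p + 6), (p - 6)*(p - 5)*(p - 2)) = p^2 - 8*p + 12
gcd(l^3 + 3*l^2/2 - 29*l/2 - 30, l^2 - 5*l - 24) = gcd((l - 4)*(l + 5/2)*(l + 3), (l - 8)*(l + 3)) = l + 3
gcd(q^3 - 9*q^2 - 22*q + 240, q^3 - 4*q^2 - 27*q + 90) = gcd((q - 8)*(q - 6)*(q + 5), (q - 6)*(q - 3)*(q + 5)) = q^2 - q - 30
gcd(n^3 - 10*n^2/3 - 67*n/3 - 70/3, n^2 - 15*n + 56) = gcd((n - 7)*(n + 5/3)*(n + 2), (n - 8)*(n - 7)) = n - 7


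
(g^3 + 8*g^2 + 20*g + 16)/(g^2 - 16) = (g^2 + 4*g + 4)/(g - 4)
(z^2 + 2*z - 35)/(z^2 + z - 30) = (z + 7)/(z + 6)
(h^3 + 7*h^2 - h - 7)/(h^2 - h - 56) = (h^2 - 1)/(h - 8)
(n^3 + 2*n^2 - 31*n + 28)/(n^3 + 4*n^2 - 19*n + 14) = (n - 4)/(n - 2)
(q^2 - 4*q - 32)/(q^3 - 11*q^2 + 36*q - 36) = (q^2 - 4*q - 32)/(q^3 - 11*q^2 + 36*q - 36)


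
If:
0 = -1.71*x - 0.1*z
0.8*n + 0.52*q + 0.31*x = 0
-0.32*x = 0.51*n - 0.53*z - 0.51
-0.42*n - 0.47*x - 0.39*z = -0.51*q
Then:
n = 0.21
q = -0.35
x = 0.04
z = -0.73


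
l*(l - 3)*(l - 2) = l^3 - 5*l^2 + 6*l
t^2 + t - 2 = (t - 1)*(t + 2)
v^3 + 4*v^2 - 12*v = v*(v - 2)*(v + 6)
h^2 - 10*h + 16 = (h - 8)*(h - 2)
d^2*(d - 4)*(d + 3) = d^4 - d^3 - 12*d^2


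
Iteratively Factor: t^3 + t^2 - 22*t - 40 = (t - 5)*(t^2 + 6*t + 8) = (t - 5)*(t + 2)*(t + 4)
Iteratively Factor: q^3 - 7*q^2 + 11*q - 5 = (q - 5)*(q^2 - 2*q + 1) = (q - 5)*(q - 1)*(q - 1)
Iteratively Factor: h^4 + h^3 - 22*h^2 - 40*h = (h)*(h^3 + h^2 - 22*h - 40) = h*(h - 5)*(h^2 + 6*h + 8) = h*(h - 5)*(h + 4)*(h + 2)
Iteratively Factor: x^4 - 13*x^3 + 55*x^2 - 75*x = (x)*(x^3 - 13*x^2 + 55*x - 75) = x*(x - 5)*(x^2 - 8*x + 15) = x*(x - 5)*(x - 3)*(x - 5)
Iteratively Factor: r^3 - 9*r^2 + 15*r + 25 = (r + 1)*(r^2 - 10*r + 25) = (r - 5)*(r + 1)*(r - 5)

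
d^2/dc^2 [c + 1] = 0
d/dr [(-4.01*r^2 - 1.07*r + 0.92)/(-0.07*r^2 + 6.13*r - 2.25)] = (-24.6562*r^2 + 18.1738*r - 3.2321)/(0.0049*r^4 - 0.8582*r^3 + 37.8919*r^2 - 27.585*r + 5.0625)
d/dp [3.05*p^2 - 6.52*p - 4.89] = 6.1*p - 6.52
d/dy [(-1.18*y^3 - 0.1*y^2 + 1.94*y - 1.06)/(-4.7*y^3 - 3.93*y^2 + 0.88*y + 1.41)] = (4.1674*y^4 + 16.1592*y^3 - 12.4012*y^2 - 8.6136*y + 3.6682)/(22.09*y^6 + 36.942*y^5 + 7.1729*y^4 - 20.1708*y^3 - 10.3082*y^2 + 2.4816*y + 1.9881)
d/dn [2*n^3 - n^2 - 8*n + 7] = 6*n^2 - 2*n - 8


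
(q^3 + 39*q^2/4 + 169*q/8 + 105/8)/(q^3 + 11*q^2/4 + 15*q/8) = (q + 7)/q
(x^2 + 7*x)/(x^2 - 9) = x*(x + 7)/(x^2 - 9)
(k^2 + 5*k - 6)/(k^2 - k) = (k + 6)/k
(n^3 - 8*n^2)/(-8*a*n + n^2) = n*(8 - n)/(8*a - n)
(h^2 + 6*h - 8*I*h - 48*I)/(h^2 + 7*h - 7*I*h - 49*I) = (h^2 + h*(6 - 8*I) - 48*I)/(h^2 + h*(7 - 7*I) - 49*I)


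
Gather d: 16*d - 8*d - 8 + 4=8*d - 4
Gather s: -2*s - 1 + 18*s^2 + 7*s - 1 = 18*s^2 + 5*s - 2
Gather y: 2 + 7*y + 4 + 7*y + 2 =14*y + 8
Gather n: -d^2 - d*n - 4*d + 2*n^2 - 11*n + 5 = -d^2 - 4*d + 2*n^2 + n*(-d - 11) + 5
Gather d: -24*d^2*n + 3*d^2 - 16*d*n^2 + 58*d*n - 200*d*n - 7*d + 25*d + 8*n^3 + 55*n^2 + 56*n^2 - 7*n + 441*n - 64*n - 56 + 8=d^2*(3 - 24*n) + d*(-16*n^2 - 142*n + 18) + 8*n^3 + 111*n^2 + 370*n - 48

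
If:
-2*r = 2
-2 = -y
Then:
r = -1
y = 2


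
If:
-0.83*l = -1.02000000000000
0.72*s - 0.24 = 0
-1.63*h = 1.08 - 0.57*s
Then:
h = -0.55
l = 1.23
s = 0.33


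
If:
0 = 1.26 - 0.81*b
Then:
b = 1.56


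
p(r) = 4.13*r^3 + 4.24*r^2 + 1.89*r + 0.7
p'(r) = 12.39*r^2 + 8.48*r + 1.89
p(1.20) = 16.21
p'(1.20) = 29.91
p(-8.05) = -1894.21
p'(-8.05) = 736.53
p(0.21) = 1.32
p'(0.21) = 4.22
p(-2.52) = -43.23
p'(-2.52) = 59.20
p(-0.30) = 0.40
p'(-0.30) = 0.46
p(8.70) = 3057.69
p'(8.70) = 1013.47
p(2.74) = 122.67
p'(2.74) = 118.14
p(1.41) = 23.37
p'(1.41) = 38.48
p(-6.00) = -750.08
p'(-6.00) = 397.05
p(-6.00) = -750.08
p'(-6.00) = 397.05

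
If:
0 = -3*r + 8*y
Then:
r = 8*y/3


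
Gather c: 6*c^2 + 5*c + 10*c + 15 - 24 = 6*c^2 + 15*c - 9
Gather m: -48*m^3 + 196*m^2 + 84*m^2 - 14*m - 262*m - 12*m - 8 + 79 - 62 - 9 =-48*m^3 + 280*m^2 - 288*m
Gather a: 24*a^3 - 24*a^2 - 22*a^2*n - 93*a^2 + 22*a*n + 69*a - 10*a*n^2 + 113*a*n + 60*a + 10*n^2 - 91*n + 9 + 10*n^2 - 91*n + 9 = 24*a^3 + a^2*(-22*n - 117) + a*(-10*n^2 + 135*n + 129) + 20*n^2 - 182*n + 18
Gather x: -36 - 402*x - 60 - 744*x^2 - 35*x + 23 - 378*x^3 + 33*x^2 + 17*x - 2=-378*x^3 - 711*x^2 - 420*x - 75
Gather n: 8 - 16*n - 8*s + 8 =-16*n - 8*s + 16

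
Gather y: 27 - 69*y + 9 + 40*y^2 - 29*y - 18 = 40*y^2 - 98*y + 18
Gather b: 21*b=21*b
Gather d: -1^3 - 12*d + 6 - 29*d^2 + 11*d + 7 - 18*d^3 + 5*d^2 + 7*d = -18*d^3 - 24*d^2 + 6*d + 12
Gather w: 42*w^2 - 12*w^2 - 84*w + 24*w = 30*w^2 - 60*w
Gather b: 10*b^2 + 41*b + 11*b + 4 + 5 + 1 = 10*b^2 + 52*b + 10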